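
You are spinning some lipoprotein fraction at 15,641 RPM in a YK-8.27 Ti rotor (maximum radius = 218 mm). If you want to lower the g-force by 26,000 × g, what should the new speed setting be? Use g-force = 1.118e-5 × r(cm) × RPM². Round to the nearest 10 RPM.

11750 RPM

r = 218 mm = 21.8 cm
Current RCF = 1.118 × 10⁻⁵ × 21.8 × (15641)² = 1.118 × 10⁻⁵ × 21.8 × 244,640,881 ≈ 59,624.9 × g
Target RCF = 59,624.9 − 26,000 = 33,624.9 × g
N² = 33,624.9 / (24.3724 × 10⁻⁵) = 137,963,024
N ≈ √137,963,024 ≈ 11,745.8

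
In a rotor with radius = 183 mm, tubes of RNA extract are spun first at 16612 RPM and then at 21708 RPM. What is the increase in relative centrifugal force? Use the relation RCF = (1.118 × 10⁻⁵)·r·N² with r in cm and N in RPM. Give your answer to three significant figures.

r = 183 mm = 18.3 cm
RCF₁ = 1.118 × 10⁻⁵ × 18.3 × (16612)² = 1.118 × 10⁻⁵ × 18.3 × 275,958,544 ≈ 56,459.5 × g
RCF₂ = 1.118 × 10⁻⁵ × 18.3 × (21708)² = 1.118 × 10⁻⁵ × 18.3 × 471,237,264 ≈ 96,412.3 × g
Increase = 96,412.3 − 56,459.5 = 39,952.8

40000 ×g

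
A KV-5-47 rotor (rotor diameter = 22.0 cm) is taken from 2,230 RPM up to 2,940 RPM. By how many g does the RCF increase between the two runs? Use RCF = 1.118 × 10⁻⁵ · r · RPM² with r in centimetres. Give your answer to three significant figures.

451 g

r = 22.0 / 2 = 11 cm
RCF₁ = 1.118 × 10⁻⁵ × 11 × (2230)² = 1.118 × 10⁻⁵ × 11 × 4,972,900 ≈ 611.6 × g
RCF₂ = 1.118 × 10⁻⁵ × 11 × (2940)² = 1.118 × 10⁻⁵ × 11 × 8,643,600 ≈ 1,063 × g
Increase = 1,063 − 611.6 = 451.4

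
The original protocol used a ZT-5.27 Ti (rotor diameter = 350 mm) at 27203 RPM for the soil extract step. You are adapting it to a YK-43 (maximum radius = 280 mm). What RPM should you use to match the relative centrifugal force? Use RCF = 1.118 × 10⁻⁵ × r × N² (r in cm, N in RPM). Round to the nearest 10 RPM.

Original rotor: r = 350 mm / 2 = 175 mm = 17.5 cm
RCF_original = 1.118 × 10⁻⁵ × 17.5 × (27203)² = 1.118 × 10⁻⁵ × 17.5 × 740,003,209 ≈ 144,781.6 × g
Your rotor: r = 280 mm = 28.0 cm
144,781.6 = 1.118 × 10⁻⁵ × 28 × N²
N² = 144,781.6 / (31.304 × 10⁻⁵) = 462,501,917
N ≈ √462,501,917 ≈ 21,505.9

≈ 21510 RPM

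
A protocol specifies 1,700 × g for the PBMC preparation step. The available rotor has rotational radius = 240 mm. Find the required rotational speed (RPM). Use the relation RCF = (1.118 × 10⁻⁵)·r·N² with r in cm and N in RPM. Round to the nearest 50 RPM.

r = 240 mm = 24.0 cm
1,700 = 1.118 × 10⁻⁵ × 24 × N²
N² = 1,700 / (26.832 × 10⁻⁵) = 6,335,719
N ≈ √6,335,719 ≈ 2,517.1

≈ 2500 RPM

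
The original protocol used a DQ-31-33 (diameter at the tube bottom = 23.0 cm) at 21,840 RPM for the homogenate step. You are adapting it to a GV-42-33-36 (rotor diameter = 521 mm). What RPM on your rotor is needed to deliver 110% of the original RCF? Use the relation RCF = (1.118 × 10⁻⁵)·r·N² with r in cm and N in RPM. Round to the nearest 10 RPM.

15220 RPM

Original rotor: r = 23.0 / 2 = 11.5 cm
RCF_original = 1.118 × 10⁻⁵ × 11.5 × (21840)² = 1.118 × 10⁻⁵ × 11.5 × 476,985,600 ≈ 61,326 × g
Target RCF = 1.1 × 61,326 ≈ 67,458.6 × g
Your rotor: r = 521 mm / 2 = 260.5 mm = 26.05 cm
67,458.6 = 1.118 × 10⁻⁵ × 26.05 × N²
N² = 67,458.6 / (29.1239 × 10⁻⁵) = 231,626,259
N ≈ √231,626,259 ≈ 15,219.3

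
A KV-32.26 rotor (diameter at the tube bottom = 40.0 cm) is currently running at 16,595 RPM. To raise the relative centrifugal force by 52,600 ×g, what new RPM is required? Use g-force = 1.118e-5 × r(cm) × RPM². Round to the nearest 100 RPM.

22600 RPM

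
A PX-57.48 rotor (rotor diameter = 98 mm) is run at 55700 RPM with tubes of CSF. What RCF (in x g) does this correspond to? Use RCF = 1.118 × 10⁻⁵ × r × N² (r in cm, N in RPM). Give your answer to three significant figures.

170000 x g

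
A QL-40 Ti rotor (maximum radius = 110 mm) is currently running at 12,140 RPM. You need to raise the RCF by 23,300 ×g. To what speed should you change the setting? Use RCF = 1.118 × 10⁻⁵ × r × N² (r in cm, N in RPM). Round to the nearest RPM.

N₂ ≈ 18353 RPM

r = 110 mm = 11.0 cm
Current RCF = 1.118 × 10⁻⁵ × 11 × (12140)² = 1.118 × 10⁻⁵ × 11 × 147,379,600 ≈ 18,124.7 × g
Target RCF = 18,124.7 + 23,300 = 41,424.7 × g
N² = 41,424.7 / (12.298 × 10⁻⁵) = 336,840,950
N ≈ √336,840,950 ≈ 18,353.2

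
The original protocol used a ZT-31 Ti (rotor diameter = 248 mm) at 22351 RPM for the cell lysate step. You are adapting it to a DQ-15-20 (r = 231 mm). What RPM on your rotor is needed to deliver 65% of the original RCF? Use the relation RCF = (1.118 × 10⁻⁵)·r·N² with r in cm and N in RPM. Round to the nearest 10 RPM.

13200 RPM

Original rotor: r = 248 mm / 2 = 124 mm = 12.4 cm
RCF_original = 1.118 × 10⁻⁵ × 12.4 × (22351)² = 1.118 × 10⁻⁵ × 12.4 × 499,567,201 ≈ 69,256 × g
Target RCF = 0.65 × 69,256 ≈ 45,016.4 × g
Your rotor: r = 231 mm = 23.1 cm
45,016.4 = 1.118 × 10⁻⁵ × 23.1 × N²
N² = 45,016.4 / (25.8258 × 10⁻⁵) = 174,307,863
N ≈ √174,307,863 ≈ 13,202.6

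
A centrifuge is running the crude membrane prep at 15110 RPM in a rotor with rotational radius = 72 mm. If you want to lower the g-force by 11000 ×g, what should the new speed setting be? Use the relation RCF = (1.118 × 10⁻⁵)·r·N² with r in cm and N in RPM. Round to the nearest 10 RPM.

9570 RPM

r = 72 mm = 7.2 cm
Current RCF = 1.118 × 10⁻⁵ × 7.2 × (15110)² = 1.118 × 10⁻⁵ × 7.2 × 228,312,100 ≈ 18,378.2 × g
Target RCF = 18,378.2 − 11,000 = 7,378.2 × g
N² = 7,378.2 / (8.0496 × 10⁻⁵) = 91,659,213
N ≈ √91,659,213 ≈ 9,573.9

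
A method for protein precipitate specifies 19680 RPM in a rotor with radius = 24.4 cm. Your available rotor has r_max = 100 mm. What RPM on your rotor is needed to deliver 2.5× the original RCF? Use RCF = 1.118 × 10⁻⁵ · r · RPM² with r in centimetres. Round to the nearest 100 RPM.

48600 RPM

RCF_original = 1.118 × 10⁻⁵ × 24.4 × (19680)² = 1.118 × 10⁻⁵ × 24.4 × 387,302,400 ≈ 105,653 × g
Target RCF = 2.5 × 105,653 ≈ 264,132.5 × g
Your rotor: r = 100 mm = 10.0 cm
264,132.5 = 1.118 × 10⁻⁵ × 10 × N²
N² = 264,132.5 / (11.18 × 10⁻⁵) = 2,362,544,723
N ≈ √2,362,544,723 ≈ 48,606.0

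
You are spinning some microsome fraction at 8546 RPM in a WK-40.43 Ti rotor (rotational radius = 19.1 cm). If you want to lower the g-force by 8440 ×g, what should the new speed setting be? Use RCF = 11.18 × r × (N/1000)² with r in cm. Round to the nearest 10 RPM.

≈ 5790 RPM

Current RCF = 11.18 × 19.1 × (8.546)² = 11.18 × 19.1 × 73.034116 ≈ 15,595.6 × g
Target RCF = 15,595.6 − 8,440 = 7,155.6 × g
(N/1000)² = 7,155.6 / 213.538 = 33.50973
N = 1000 × √33.50973 ≈ 5,788.8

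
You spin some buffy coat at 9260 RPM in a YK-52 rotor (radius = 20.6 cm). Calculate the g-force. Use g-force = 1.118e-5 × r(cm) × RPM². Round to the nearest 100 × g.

RCF ≈ 19700 x g

RCF = 1.118 × 10⁻⁵ × 20.6 × (9260)² = 1.118 × 10⁻⁵ × 20.6 × 85,747,600 ≈ 19,748.4 × g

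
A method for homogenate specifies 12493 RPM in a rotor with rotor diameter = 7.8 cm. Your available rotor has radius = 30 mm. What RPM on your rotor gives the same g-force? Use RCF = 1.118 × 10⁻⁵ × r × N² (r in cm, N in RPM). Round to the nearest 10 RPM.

Original rotor: r = 7.8 / 2 = 3.9 cm
RCF_original = 1.118 × 10⁻⁵ × 3.9 × (12493)² = 1.118 × 10⁻⁵ × 3.9 × 156,075,049 ≈ 6,805.2 × g
Your rotor: r = 30 mm = 3.0 cm
6,805.2 = 1.118 × 10⁻⁵ × 3 × N²
N² = 6,805.2 / (3.354 × 10⁻⁵) = 202,898,032
N ≈ √202,898,032 ≈ 14,244.2

≈ 14240 RPM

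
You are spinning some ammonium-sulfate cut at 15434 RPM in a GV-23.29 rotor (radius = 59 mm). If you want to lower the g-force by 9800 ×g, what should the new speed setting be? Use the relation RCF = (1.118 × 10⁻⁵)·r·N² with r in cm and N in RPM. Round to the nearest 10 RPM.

≈ 9470 RPM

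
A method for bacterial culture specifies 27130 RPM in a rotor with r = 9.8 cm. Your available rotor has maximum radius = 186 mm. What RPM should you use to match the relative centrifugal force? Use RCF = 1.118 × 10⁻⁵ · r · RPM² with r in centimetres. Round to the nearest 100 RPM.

19700 RPM

RCF_original = 1.118 × 10⁻⁵ × 9.8 × (27130)² = 1.118 × 10⁻⁵ × 9.8 × 736,036,900 ≈ 80,643.1 × g
Your rotor: r = 186 mm = 18.6 cm
80,643.1 = 1.118 × 10⁻⁵ × 18.6 × N²
N² = 80,643.1 / (20.7948 × 10⁻⁵) = 387,804,163
N ≈ √387,804,163 ≈ 19,692.7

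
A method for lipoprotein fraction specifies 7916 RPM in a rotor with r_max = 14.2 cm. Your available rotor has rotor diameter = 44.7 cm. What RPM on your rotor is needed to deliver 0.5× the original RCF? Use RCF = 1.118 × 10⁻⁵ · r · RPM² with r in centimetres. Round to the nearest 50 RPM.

RCF = 1.118 × 10⁻⁵ × r × N²
RCF_original = 1.118 × 10⁻⁵ × 14.2 × (7916)² = 1.118 × 10⁻⁵ × 14.2 × 62,663,056 ≈ 9,948.1 × g
Target RCF = 0.5 × 9,948.1 ≈ 4,974.1 × g
Your rotor: r = 44.7 / 2 = 22.35 cm
4,974.1 = 1.118 × 10⁻⁵ × 22.35 × N²
N² = 4,974.1 / (24.9873 × 10⁻⁵) = 19,906,513
N ≈ √19,906,513 ≈ 4,461.7

4450 RPM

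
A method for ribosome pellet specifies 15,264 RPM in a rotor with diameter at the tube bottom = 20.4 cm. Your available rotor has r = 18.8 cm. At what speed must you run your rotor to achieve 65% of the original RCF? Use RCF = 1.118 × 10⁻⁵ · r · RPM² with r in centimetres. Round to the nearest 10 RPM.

Original rotor: r = 20.4 / 2 = 10.2 cm
RCF = 1.118 × 10⁻⁵ × r × N²
RCF_original = 1.118 × 10⁻⁵ × 10.2 × (15264)² = 1.118 × 10⁻⁵ × 10.2 × 232,989,696 ≈ 26,569.2 × g
Target RCF = 0.65 × 26,569.2 ≈ 17,270 × g
17,270 = 1.118 × 10⁻⁵ × 18.8 × N²
N² = 17,270 / (21.0184 × 10⁻⁵) = 82,166,102
N ≈ √82,166,102 ≈ 9,064.6

9060 RPM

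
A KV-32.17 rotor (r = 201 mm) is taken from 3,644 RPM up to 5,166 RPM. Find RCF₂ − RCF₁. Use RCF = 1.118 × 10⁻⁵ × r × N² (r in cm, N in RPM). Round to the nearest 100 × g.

3000 ×g

r = 201 mm = 20.1 cm
RCF₁ = 1.118 × 10⁻⁵ × 20.1 × (3644)² = 1.118 × 10⁻⁵ × 20.1 × 13,278,736 ≈ 2,984 × g
RCF₂ = 1.118 × 10⁻⁵ × 20.1 × (5166)² = 1.118 × 10⁻⁵ × 20.1 × 26,687,556 ≈ 5,997.2 × g
Increase = 5,997.2 − 2,984 = 3,013.2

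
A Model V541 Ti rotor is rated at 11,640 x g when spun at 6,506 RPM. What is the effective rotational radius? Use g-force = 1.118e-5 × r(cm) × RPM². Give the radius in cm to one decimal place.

RCF = 1.118 × 10⁻⁵ × r × N²
11640 = 1.118 × 10⁻⁵ × r × (6506)²
r = 11640 / (1.118 × 10⁻⁵ × 42,328,036) = 11640 / 473.2274 ≈ 24.597 cm

24.6 cm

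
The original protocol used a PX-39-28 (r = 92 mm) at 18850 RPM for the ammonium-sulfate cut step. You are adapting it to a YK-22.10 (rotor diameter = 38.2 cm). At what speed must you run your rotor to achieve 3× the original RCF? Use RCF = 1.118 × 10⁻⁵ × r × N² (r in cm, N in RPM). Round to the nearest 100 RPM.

Original rotor: r = 92 mm = 9.2 cm
RCF_original = 1.118 × 10⁻⁵ × 9.2 × (18850)² = 1.118 × 10⁻⁵ × 9.2 × 355,322,500 ≈ 36,547.1 × g
Target RCF = 3 × 36,547.1 ≈ 109,641.3 × g
Your rotor: r = 38.2 / 2 = 19.1 cm
109,641.3 = 1.118 × 10⁻⁵ × 19.1 × N²
N² = 109,641.3 / (21.3538 × 10⁻⁵) = 513,451,002
N ≈ √513,451,002 ≈ 22,659.5

22700 RPM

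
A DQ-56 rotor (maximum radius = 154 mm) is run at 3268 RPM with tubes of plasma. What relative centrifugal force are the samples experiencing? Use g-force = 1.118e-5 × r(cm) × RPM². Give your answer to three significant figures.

r = 154 mm = 15.4 cm
RCF = 1.118 × 10⁻⁵ × 15.4 × (3268)² = 1.118 × 10⁻⁵ × 15.4 × 10,679,824 ≈ 1,838.8 × g

≈ 1840 ×g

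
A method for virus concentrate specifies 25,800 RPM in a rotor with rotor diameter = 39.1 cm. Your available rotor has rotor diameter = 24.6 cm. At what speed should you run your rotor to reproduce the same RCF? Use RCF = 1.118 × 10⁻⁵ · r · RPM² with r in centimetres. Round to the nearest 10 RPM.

32530 RPM

Original rotor: r = 39.1 / 2 = 19.55 cm
RCF_original = 1.118 × 10⁻⁵ × 19.55 × (25800)² = 1.118 × 10⁻⁵ × 19.55 × 665,640,000 ≈ 145,488.3 × g
Your rotor: r = 24.6 / 2 = 12.3 cm
145,488.3 = 1.118 × 10⁻⁵ × 12.3 × N²
N² = 145,488.3 / (13.7514 × 10⁻⁵) = 1,057,989,005
N ≈ √1,057,989,005 ≈ 32,526.7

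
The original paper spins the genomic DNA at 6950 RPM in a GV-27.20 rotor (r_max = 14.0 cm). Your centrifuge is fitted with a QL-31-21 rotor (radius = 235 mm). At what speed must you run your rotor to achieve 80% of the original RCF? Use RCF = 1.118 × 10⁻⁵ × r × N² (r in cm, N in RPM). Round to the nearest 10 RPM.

RCF_original = 1.118 × 10⁻⁵ × 14 × (6950)² = 1.118 × 10⁻⁵ × 14 × 48,302,500 ≈ 7,560.3 × g
Target RCF = 0.8 × 7,560.3 ≈ 6,048.2 × g
Your rotor: r = 235 mm = 23.5 cm
6,048.2 = 1.118 × 10⁻⁵ × 23.5 × N²
N² = 6,048.2 / (26.273 × 10⁻⁵) = 23,020,591
N ≈ √23,020,591 ≈ 4,798.0

≈ 4800 RPM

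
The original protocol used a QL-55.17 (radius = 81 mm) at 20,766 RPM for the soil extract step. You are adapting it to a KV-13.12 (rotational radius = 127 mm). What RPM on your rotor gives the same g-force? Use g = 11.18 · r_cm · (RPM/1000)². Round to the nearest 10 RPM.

16580 RPM

Original rotor: r = 81 mm = 8.1 cm
RCF_original = 11.18 × 8.1 × (20.766)² = 11.18 × 8.1 × 431.226756 ≈ 39,051 × g
Your rotor: r = 127 mm = 12.7 cm
39,051 = 11.18 × 12.7 × (N/1000)²
(N/1000)² = 39,051 / 141.986 = 275.0342
N = 1000 × √275.0342 ≈ 16,584.2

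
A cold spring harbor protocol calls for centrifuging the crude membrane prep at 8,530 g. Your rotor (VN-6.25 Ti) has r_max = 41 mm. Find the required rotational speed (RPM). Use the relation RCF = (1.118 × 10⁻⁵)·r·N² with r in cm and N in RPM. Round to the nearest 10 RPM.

13640 RPM

r = 41 mm = 4.1 cm
RCF = 1.118 × 10⁻⁵ × r × N²
8,530 = 1.118 × 10⁻⁵ × 4.1 × N²
N² = 8,530 / (4.5838 × 10⁻⁵) = 186,090,144
N ≈ √186,090,144 ≈ 13,641.5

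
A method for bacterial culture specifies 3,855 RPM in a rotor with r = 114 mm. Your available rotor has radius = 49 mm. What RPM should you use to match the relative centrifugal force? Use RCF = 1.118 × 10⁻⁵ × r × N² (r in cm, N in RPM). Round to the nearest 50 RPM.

≈ 5900 RPM

Original rotor: r = 114 mm = 11.4 cm
RCF_original = 1.118 × 10⁻⁵ × 11.4 × (3855)² = 1.118 × 10⁻⁵ × 11.4 × 14,861,025 ≈ 1,894.1 × g
Your rotor: r = 49 mm = 4.9 cm
1,894.1 = 1.118 × 10⁻⁵ × 4.9 × N²
N² = 1,894.1 / (5.4782 × 10⁻⁵) = 34,575,225
N ≈ √34,575,225 ≈ 5,880.1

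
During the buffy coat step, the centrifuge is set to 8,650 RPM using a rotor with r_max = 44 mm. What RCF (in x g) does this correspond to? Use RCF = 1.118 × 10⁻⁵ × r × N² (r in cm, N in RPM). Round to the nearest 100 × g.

3700 x g

r = 44 mm = 4.4 cm
RCF = 1.118 × 10⁻⁵ × r × N²
RCF = 1.118 × 10⁻⁵ × 4.4 × (8650)² = 1.118 × 10⁻⁵ × 4.4 × 74,822,500 ≈ 3,680.7 × g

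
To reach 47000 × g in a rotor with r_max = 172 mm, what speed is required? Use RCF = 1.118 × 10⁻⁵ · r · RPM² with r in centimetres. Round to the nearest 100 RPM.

15600 RPM

r = 172 mm = 17.2 cm
RCF = 1.118 × 10⁻⁵ × r × N²
47,000 = 1.118 × 10⁻⁵ × 17.2 × N²
N² = 47,000 / (19.2296 × 10⁻⁵) = 244,414,860
N ≈ √244,414,860 ≈ 15,633.8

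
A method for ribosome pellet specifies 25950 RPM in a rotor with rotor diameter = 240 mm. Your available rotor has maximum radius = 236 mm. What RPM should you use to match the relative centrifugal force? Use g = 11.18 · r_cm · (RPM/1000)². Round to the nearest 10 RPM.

18500 RPM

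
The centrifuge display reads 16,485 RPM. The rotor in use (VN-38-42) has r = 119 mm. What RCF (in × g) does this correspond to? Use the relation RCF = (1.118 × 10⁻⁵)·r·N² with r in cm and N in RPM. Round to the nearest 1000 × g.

r = 119 mm = 11.9 cm
RCF = 1.118 × 10⁻⁵ × 11.9 × (16485)² = 1.118 × 10⁻⁵ × 11.9 × 271,755,225 ≈ 36,154.9 × g

RCF ≈ 36000 × g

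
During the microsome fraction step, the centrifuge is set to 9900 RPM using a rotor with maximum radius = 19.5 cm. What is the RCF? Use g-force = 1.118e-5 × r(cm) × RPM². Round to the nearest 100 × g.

RCF = 1.118 × 10⁻⁵ × 19.5 × (9900)² = 1.118 × 10⁻⁵ × 19.5 × 98,010,000 ≈ 21,367.2 × g

21400 × g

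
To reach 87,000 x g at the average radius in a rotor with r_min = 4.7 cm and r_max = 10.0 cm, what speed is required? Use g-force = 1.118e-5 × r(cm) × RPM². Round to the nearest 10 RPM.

≈ 32540 RPM

r_avg = (4.7 + 10.0) / 2 = 7.35 cm
RCF = 1.118 × 10⁻⁵ × r × N²
87,000 = 1.118 × 10⁻⁵ × 7.35 × N²
N² = 87,000 / (8.2173 × 10⁻⁵) = 1,058,741,923
N ≈ √1,058,741,923 ≈ 32,538.3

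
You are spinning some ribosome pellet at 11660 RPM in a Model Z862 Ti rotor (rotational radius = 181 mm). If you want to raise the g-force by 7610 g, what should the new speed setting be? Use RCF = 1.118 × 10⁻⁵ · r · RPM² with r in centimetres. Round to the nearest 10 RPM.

r = 181 mm = 18.1 cm
Current RCF = 1.118 × 10⁻⁵ × 18.1 × (11660)² = 1.118 × 10⁻⁵ × 18.1 × 135,955,600 ≈ 27,511.7 × g
Target RCF = 27,511.7 + 7,610 = 35,121.7 × g
N² = 35,121.7 / (20.2358 × 10⁻⁵) = 173,562,202
N ≈ √173,562,202 ≈ 13,174.3

13170 RPM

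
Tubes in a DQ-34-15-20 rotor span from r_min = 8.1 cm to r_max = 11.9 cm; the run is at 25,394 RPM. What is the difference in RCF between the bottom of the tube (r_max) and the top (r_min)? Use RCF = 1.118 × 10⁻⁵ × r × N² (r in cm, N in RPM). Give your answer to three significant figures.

ΔRCF = 1.118 × 10⁻⁵ × (r_max − r_min) × N² = 1.118 × 10⁻⁵ × 3.8 × 644,855,236 ≈ 27,396

27400 g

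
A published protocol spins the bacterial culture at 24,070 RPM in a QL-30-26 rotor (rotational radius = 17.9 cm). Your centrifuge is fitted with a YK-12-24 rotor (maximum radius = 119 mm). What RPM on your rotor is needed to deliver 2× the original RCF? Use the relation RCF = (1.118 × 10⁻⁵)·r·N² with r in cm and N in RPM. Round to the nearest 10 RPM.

RCF_original = 1.118 × 10⁻⁵ × 17.9 × (24070)² = 1.118 × 10⁻⁵ × 17.9 × 579,364,900 ≈ 115,943.7 × g
Target RCF = 2 × 115,943.7 ≈ 231,887.4 × g
Your rotor: r = 119 mm = 11.9 cm
231,887.4 = 1.118 × 10⁻⁵ × 11.9 × N²
N² = 231,887.4 / (13.3042 × 10⁻⁵) = 1,742,963,876
N ≈ √1,742,963,876 ≈ 41,748.8

≈ 41750 RPM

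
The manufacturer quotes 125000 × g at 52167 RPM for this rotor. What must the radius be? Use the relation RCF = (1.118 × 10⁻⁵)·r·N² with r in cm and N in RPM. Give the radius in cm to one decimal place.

r ≈ 4.1 cm

125000 = 1.118 × 10⁻⁵ × r × (52167)²
r = 125000 / (1.118 × 10⁻⁵ × 2,721,395,889) = 125000 / 30425.21 ≈ 4.108 cm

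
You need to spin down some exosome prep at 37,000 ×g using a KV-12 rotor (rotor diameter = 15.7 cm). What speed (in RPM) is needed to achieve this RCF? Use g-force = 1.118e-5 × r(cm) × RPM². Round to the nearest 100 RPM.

20500 RPM

r = 15.7 / 2 = 7.85 cm
37,000 = 1.118 × 10⁻⁵ × 7.85 × N²
N² = 37,000 / (8.7763 × 10⁻⁵) = 421,589,964
N ≈ √421,589,964 ≈ 20,532.7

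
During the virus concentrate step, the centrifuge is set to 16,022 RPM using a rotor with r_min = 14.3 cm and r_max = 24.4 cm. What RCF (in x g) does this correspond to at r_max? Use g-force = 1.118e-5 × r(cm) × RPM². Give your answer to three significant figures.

≈ 70000 x g

Use r_max = 24.4 cm.
RCF = 1.118 × 10⁻⁵ × r × N²
RCF = 1.118 × 10⁻⁵ × 24.4 × (16022)² = 1.118 × 10⁻⁵ × 24.4 × 256,704,484 ≈ 70,026.9 × g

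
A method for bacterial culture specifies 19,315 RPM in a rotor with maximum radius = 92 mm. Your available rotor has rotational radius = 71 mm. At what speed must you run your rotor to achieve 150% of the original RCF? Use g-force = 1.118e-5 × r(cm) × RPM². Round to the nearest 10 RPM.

Original rotor: r = 92 mm = 9.2 cm
RCF = 1.118 × 10⁻⁵ × r × N²
RCF_original = 1.118 × 10⁻⁵ × 9.2 × (19315)² = 1.118 × 10⁻⁵ × 9.2 × 373,069,225 ≈ 38,372.4 × g
Target RCF = 1.5 × 38,372.4 ≈ 57,558.6 × g
Your rotor: r = 71 mm = 7.1 cm
57,558.6 = 1.118 × 10⁻⁵ × 7.1 × N²
N² = 57,558.6 / (7.9378 × 10⁻⁵) = 725,120,310
N ≈ √725,120,310 ≈ 26,928.1

26930 RPM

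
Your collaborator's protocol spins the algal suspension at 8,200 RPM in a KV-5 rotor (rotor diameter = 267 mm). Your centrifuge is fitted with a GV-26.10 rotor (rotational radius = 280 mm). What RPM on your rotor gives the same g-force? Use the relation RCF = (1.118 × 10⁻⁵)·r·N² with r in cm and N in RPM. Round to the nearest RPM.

≈ 5662 RPM

Original rotor: r = 267 mm / 2 = 133.5 mm = 13.35 cm
RCF_original = 1.118 × 10⁻⁵ × 13.35 × (8200)² = 1.118 × 10⁻⁵ × 13.35 × 67,240,000 ≈ 10,035.8 × g
Your rotor: r = 280 mm = 28.0 cm
10,035.8 = 1.118 × 10⁻⁵ × 28 × N²
N² = 10,035.8 / (31.304 × 10⁻⁵) = 32,059,162
N ≈ √32,059,162 ≈ 5,662.1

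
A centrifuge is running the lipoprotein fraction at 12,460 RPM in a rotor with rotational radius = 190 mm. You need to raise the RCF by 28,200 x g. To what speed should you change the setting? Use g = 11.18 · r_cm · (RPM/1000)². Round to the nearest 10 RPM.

r = 190 mm = 19.0 cm
Current RCF = 11.18 × 19 × (12.46)² = 11.18 × 19 × 155.2516 ≈ 32,978.5 × g
Target RCF = 32,978.5 + 28,200 = 61,178.5 × g
(N/1000)² = 61,178.5 / 212.42 = 288.0072
N = 1000 × √288.0072 ≈ 16,970.8

16970 RPM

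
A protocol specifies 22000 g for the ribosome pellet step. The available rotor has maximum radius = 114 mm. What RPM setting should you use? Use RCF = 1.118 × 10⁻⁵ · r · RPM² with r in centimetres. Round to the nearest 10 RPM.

N ≈ 13140 RPM

r = 114 mm = 11.4 cm
22,000 = 1.118 × 10⁻⁵ × 11.4 × N²
N² = 22,000 / (12.7452 × 10⁻⁵) = 172,614,004
N ≈ √172,614,004 ≈ 13,138.3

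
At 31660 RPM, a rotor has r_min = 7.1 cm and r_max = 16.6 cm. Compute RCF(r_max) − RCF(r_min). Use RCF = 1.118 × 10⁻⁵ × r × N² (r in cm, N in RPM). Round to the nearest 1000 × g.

≈ 106000 ×g

RCF_max = 1.118 × 10⁻⁵ × 16.6 × (31660)² = 1.118 × 10⁻⁵ × 16.6 × 1,002,355,600 ≈ 186,025.2 × g
RCF_min = 1.118 × 10⁻⁵ × 7.1 × (31660)² = 1.118 × 10⁻⁵ × 7.1 × 1,002,355,600 ≈ 79,565 × g
ΔRCF = 186,025.2 − 79,565 = 106,460.2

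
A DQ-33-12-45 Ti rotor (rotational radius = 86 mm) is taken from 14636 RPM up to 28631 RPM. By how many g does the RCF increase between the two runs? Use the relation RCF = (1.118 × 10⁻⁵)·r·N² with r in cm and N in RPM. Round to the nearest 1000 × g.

58000 g

r = 86 mm = 8.6 cm
RCF₁ = 1.118 × 10⁻⁵ × 8.6 × (14636)² = 1.118 × 10⁻⁵ × 8.6 × 214,212,496 ≈ 20,596.1 × g
RCF₂ = 1.118 × 10⁻⁵ × 8.6 × (28631)² = 1.118 × 10⁻⁵ × 8.6 × 819,734,161 ≈ 78,815.8 × g
Increase = 78,815.8 − 20,596.1 = 58,219.7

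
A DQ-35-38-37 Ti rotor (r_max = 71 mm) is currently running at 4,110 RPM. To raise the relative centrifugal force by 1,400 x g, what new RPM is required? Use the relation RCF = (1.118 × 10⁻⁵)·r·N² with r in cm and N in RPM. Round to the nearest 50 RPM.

5900 RPM

r = 71 mm = 7.1 cm
Current RCF = 1.118 × 10⁻⁵ × 7.1 × (4110)² = 1.118 × 10⁻⁵ × 7.1 × 16,892,100 ≈ 1,340.9 × g
Target RCF = 1,340.9 + 1,400 = 2,740.9 × g
N² = 2,740.9 / (7.9378 × 10⁻⁵) = 34,529,719
N ≈ √34,529,719 ≈ 5,876.2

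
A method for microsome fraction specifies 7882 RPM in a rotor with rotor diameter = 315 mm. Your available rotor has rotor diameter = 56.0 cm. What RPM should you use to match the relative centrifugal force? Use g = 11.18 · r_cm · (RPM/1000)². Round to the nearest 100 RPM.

≈ 5900 RPM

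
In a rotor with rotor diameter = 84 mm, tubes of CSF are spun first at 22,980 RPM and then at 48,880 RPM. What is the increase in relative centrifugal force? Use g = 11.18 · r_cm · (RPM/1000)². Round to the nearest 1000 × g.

r = 84 mm / 2 = 42 mm = 4.2 cm
RCF₁ = 11.18 × 4.2 × (22.98)² = 11.18 × 4.2 × 528.0804 ≈ 24,796.5 × g
RCF₂ = 11.18 × 4.2 × (48.88)² = 11.18 × 4.2 × 2,389.2544 ≈ 112,189.8 × g
Increase = 112,189.8 − 24,796.5 = 87,393.3

87000 × g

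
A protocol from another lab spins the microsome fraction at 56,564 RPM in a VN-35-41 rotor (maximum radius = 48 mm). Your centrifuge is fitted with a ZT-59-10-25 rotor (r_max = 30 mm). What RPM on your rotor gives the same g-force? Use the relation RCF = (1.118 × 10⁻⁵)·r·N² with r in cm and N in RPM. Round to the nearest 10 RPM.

Original rotor: r = 48 mm = 4.8 cm
RCF_original = 1.118 × 10⁻⁵ × 4.8 × (56564)² = 1.118 × 10⁻⁵ × 4.8 × 3,199,486,096 ≈ 171,697.2 × g
Your rotor: r = 30 mm = 3.0 cm
171,697.2 = 1.118 × 10⁻⁵ × 3 × N²
N² = 171,697.2 / (3.354 × 10⁻⁵) = 5,119,177,102
N ≈ √5,119,177,102 ≈ 71,548.4

71550 RPM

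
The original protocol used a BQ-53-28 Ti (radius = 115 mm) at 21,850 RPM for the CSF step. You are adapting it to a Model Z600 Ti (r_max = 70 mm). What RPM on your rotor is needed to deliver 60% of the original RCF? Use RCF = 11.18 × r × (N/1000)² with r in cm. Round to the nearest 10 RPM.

≈ 21690 RPM

Original rotor: r = 115 mm = 11.5 cm
RCF_original = 11.18 × 11.5 × (21.85)² = 11.18 × 11.5 × 477.4225 ≈ 61,382.2 × g
Target RCF = 0.6 × 61,382.2 ≈ 36,829.3 × g
Your rotor: r = 70 mm = 7.0 cm
36,829.3 = 11.18 × 7 × (N/1000)²
(N/1000)² = 36,829.3 / 78.26 = 470.6018
N = 1000 × √470.6018 ≈ 21,693.4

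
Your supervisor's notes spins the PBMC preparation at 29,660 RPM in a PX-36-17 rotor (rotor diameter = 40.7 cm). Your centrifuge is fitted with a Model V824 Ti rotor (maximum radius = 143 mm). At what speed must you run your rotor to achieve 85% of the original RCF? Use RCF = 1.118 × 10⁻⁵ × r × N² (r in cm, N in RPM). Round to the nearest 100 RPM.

32600 RPM

Original rotor: r = 40.7 / 2 = 20.35 cm
RCF = 1.118 × 10⁻⁵ × r × N²
RCF_original = 1.118 × 10⁻⁵ × 20.35 × (29660)² = 1.118 × 10⁻⁵ × 20.35 × 879,715,600 ≈ 200,146.7 × g
Target RCF = 0.85 × 200,146.7 ≈ 170,124.7 × g
Your rotor: r = 143 mm = 14.3 cm
170,124.7 = 1.118 × 10⁻⁵ × 14.3 × N²
N² = 170,124.7 / (15.9874 × 10⁻⁵) = 1,064,117,367
N ≈ √1,064,117,367 ≈ 32,620.8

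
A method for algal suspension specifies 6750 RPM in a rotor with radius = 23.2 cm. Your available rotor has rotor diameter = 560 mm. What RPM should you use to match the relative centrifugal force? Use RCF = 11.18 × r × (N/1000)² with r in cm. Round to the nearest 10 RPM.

≈ 6140 RPM

RCF = 11.18 × r × (N/1000)²
RCF_original = 11.18 × 23.2 × (6.75)² = 11.18 × 23.2 × 45.5625 ≈ 11,817.8 × g
Your rotor: r = 560 mm / 2 = 280 mm = 28 cm
11,817.8 = 11.18 × 28 × (N/1000)²
(N/1000)² = 11,817.8 / 313.04 = 37.75173
N = 1000 × √37.75173 ≈ 6,144.2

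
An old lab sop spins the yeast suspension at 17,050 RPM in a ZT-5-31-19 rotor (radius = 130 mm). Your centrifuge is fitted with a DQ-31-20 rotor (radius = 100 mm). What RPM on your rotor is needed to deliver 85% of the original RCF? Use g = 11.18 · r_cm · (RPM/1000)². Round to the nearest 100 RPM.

17900 RPM

Original rotor: r = 130 mm = 13.0 cm
RCF = 11.18 × r × (N/1000)²
RCF_original = 11.18 × 13 × (17.05)² = 11.18 × 13 × 290.7025 ≈ 42,250.7 × g
Target RCF = 0.85 × 42,250.7 ≈ 35,913.1 × g
Your rotor: r = 100 mm = 10.0 cm
35,913.1 = 11.18 × 10 × (N/1000)²
(N/1000)² = 35,913.1 / 111.8 = 321.2263
N = 1000 × √321.2263 ≈ 17,922.8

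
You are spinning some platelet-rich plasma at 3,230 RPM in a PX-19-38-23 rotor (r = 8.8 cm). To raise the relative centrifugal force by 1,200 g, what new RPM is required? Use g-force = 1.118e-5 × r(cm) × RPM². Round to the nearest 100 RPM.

N₂ ≈ 4800 RPM

Current RCF = 1.118 × 10⁻⁵ × 8.8 × (3230)² = 1.118 × 10⁻⁵ × 8.8 × 10,432,900 ≈ 1,026.4 × g
Target RCF = 1,026.4 + 1,200 = 2,226.4 × g
N² = 2,226.4 / (9.8384 × 10⁻⁵) = 22,629,696
N ≈ √22,629,696 ≈ 4,757.1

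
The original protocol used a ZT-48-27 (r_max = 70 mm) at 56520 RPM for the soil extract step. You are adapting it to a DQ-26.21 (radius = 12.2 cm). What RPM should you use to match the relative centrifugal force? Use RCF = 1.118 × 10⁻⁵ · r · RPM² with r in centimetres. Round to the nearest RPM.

Original rotor: r = 70 mm = 7.0 cm
RCF_original = 1.118 × 10⁻⁵ × 7 × (56520)² = 1.118 × 10⁻⁵ × 7 × 3,194,510,400 ≈ 250,002.4 × g
250,002.4 = 1.118 × 10⁻⁵ × 12.2 × N²
N² = 250,002.4 / (13.6396 × 10⁻⁵) = 1,832,915,921
N ≈ √1,832,915,921 ≈ 42,812.6

≈ 42813 RPM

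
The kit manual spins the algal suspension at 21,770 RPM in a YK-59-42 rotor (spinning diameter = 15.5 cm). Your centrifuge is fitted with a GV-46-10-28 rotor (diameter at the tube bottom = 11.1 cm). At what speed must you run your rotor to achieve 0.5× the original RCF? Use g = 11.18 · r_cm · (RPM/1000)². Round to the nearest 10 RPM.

≈ 18190 RPM

Original rotor: r = 15.5 / 2 = 7.75 cm
RCF_original = 11.18 × 7.75 × (21.77)² = 11.18 × 7.75 × 473.9329 ≈ 41,063.9 × g
Target RCF = 0.5 × 41,063.9 ≈ 20,532 × g
Your rotor: r = 11.1 / 2 = 5.55 cm
20,532 = 11.18 × 5.55 × (N/1000)²
(N/1000)² = 20,532 / 62.049 = 330.8998
N = 1000 × √330.8998 ≈ 18,190.7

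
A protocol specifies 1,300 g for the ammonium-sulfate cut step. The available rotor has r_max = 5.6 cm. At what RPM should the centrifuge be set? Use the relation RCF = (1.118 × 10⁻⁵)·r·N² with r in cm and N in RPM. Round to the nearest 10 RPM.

N ≈ 4560 RPM

RCF = 1.118 × 10⁻⁵ × r × N²
1,300 = 1.118 × 10⁻⁵ × 5.6 × N²
N² = 1,300 / (6.2608 × 10⁻⁵) = 20,764,120
N ≈ √20,764,120 ≈ 4,556.8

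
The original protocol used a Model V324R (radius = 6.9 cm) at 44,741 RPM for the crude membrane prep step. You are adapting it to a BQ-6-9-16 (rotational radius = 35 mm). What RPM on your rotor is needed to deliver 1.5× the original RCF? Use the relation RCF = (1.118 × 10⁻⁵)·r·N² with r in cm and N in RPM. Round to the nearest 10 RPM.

RCF_original = 1.118 × 10⁻⁵ × 6.9 × (44741)² = 1.118 × 10⁻⁵ × 6.9 × 2,001,757,081 ≈ 154,419.5 × g
Target RCF = 1.5 × 154,419.5 ≈ 231,629.2 × g
Your rotor: r = 35 mm = 3.5 cm
231,629.2 = 1.118 × 10⁻⁵ × 3.5 × N²
N² = 231,629.2 / (3.913 × 10⁻⁵) = 5,919,478,661
N ≈ √5,919,478,661 ≈ 76,938.1

76940 RPM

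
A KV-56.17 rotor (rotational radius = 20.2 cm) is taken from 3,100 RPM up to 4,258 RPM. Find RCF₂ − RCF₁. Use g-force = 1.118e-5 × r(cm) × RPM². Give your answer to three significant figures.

RCF₁ = 1.118 × 10⁻⁵ × 20.2 × (3100)² = 1.118 × 10⁻⁵ × 20.2 × 9,610,000 ≈ 2,170.3 × g
RCF₂ = 1.118 × 10⁻⁵ × 20.2 × (4258)² = 1.118 × 10⁻⁵ × 20.2 × 18,130,564 ≈ 4,094.5 × g
Increase = 4,094.5 − 2,170.3 = 1,924.2

1920 ×g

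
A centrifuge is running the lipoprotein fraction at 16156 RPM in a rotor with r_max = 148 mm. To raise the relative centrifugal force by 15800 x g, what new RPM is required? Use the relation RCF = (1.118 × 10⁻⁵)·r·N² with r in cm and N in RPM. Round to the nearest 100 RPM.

N₂ ≈ 18900 RPM

r = 148 mm = 14.8 cm
Current RCF = 1.118 × 10⁻⁵ × 14.8 × (16156)² = 1.118 × 10⁻⁵ × 14.8 × 261,016,336 ≈ 43,188.8 × g
Target RCF = 43,188.8 + 15,800 = 58,988.8 × g
N² = 58,988.8 / (16.5464 × 10⁻⁵) = 356,505,343
N ≈ √356,505,343 ≈ 18,881.3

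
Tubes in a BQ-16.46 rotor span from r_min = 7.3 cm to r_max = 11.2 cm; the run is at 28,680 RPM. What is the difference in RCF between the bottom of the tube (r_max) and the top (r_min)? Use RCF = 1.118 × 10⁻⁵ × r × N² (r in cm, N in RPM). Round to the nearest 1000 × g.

ΔRCF ≈ 36000 × g

RCF_max = 1.118 × 10⁻⁵ × 11.2 × (28680)² = 1.118 × 10⁻⁵ × 11.2 × 822,542,400 ≈ 102,995.5 × g
RCF_min = 1.118 × 10⁻⁵ × 7.3 × (28680)² = 1.118 × 10⁻⁵ × 7.3 × 822,542,400 ≈ 67,131 × g
ΔRCF = 102,995.5 − 67,131 = 35,864.5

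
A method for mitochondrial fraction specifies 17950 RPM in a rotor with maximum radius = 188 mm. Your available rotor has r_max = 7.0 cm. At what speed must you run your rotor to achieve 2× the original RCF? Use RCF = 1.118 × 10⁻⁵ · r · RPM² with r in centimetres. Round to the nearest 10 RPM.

≈ 41600 RPM

Original rotor: r = 188 mm = 18.8 cm
RCF = 1.118 × 10⁻⁵ × r × N²
RCF_original = 1.118 × 10⁻⁵ × 18.8 × (17950)² = 1.118 × 10⁻⁵ × 18.8 × 322,202,500 ≈ 67,721.8 × g
Target RCF = 2 × 67,721.8 ≈ 135,443.6 × g
135,443.6 = 1.118 × 10⁻⁵ × 7 × N²
N² = 135,443.6 / (7.826 × 10⁻⁵) = 1,730,687,452
N ≈ √1,730,687,452 ≈ 41,601.5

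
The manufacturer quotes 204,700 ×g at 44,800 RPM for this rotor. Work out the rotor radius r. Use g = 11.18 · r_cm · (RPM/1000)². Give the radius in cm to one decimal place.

r ≈ 9.1 cm

RCF = 11.18 × r × (N/1000)²
204700 = 11.18 × r × (44.8)²
r = 204700 / (11.18 × 2007.04) = 204700 / 22438.71 ≈ 9.123 cm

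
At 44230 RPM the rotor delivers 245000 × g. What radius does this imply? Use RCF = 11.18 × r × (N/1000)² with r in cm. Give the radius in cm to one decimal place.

≈ 11.2 cm

RCF = 11.18 × r × (N/1000)²
245000 = 11.18 × r × (44.23)²
r = 245000 / (11.18 × 1956.2929) = 245000 / 21871.35 ≈ 11.202 cm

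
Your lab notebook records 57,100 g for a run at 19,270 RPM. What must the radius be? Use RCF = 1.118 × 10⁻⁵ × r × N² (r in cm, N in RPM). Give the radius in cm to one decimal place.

RCF = 1.118 × 10⁻⁵ × r × N²
57100 = 1.118 × 10⁻⁵ × r × (19270)²
r = 57100 / (1.118 × 10⁻⁵ × 371,332,900) = 57100 / 4151.502 ≈ 13.754 cm

r ≈ 13.8 cm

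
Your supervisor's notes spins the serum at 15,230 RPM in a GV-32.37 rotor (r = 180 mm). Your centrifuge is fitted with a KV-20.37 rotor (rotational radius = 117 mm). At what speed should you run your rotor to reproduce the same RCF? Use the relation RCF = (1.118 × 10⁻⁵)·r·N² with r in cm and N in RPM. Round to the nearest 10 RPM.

≈ 18890 RPM

Original rotor: r = 180 mm = 18.0 cm
RCF_original = 1.118 × 10⁻⁵ × 18 × (15230)² = 1.118 × 10⁻⁵ × 18 × 231,952,900 ≈ 46,678.2 × g
Your rotor: r = 117 mm = 11.7 cm
46,678.2 = 1.118 × 10⁻⁵ × 11.7 × N²
N² = 46,678.2 / (13.0806 × 10⁻⁵) = 356,850,603
N ≈ √356,850,603 ≈ 18,890.5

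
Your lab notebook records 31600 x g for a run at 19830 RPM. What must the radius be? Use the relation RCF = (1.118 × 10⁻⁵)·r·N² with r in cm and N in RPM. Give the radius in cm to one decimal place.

31600 = 1.118 × 10⁻⁵ × r × (19830)²
r = 31600 / (1.118 × 10⁻⁵ × 393,228,900) = 31600 / 4396.299 ≈ 7.188 cm

7.2 cm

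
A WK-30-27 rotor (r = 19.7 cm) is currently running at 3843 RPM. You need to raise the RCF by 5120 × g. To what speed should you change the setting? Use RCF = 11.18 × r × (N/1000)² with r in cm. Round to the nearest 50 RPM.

N₂ ≈ 6150 RPM

Current RCF = 11.18 × 19.7 × (3.843)² = 11.18 × 19.7 × 14.768649 ≈ 3,252.7 × g
Target RCF = 3,252.7 + 5,120 = 8,372.7 × g
(N/1000)² = 8,372.7 / 220.246 = 38.01522
N = 1000 × √38.01522 ≈ 6,165.6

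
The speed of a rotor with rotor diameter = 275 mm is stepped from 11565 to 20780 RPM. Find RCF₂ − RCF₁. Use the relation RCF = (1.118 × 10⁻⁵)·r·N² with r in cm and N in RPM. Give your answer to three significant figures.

≈ 45800 x g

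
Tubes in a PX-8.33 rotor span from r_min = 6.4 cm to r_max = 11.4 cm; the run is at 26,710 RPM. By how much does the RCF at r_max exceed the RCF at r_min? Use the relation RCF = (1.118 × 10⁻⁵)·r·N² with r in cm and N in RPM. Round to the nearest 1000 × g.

ΔRCF ≈ 40000 × g

RCF_max = 1.118 × 10⁻⁵ × 11.4 × (26710)² = 1.118 × 10⁻⁵ × 11.4 × 713,424,100 ≈ 90,927.3 × g
RCF_min = 1.118 × 10⁻⁵ × 6.4 × (26710)² = 1.118 × 10⁻⁵ × 6.4 × 713,424,100 ≈ 51,046.9 × g
ΔRCF = 90,927.3 − 51,046.9 = 39,880.4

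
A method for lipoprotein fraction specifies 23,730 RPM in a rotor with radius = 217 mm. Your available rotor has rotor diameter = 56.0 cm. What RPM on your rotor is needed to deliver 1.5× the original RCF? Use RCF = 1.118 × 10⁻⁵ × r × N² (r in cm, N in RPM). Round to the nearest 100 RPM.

Original rotor: r = 217 mm = 21.7 cm
RCF_original = 1.118 × 10⁻⁵ × 21.7 × (23730)² = 1.118 × 10⁻⁵ × 21.7 × 563,112,900 ≈ 136,614.6 × g
Target RCF = 1.5 × 136,614.6 ≈ 204,921.9 × g
Your rotor: r = 56.0 / 2 = 28 cm
204,921.9 = 1.118 × 10⁻⁵ × 28 × N²
N² = 204,921.9 / (31.304 × 10⁻⁵) = 654,618,899
N ≈ √654,618,899 ≈ 25,585.5

≈ 25600 RPM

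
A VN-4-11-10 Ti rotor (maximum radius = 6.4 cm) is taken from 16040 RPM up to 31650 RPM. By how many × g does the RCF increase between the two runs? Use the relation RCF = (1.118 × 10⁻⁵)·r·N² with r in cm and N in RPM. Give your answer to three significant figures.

53300 × g

RCF₁ = 1.118 × 10⁻⁵ × 6.4 × (16040)² = 1.118 × 10⁻⁵ × 6.4 × 257,281,600 ≈ 18,409 × g
RCF₂ = 1.118 × 10⁻⁵ × 6.4 × (31650)² = 1.118 × 10⁻⁵ × 6.4 × 1,001,722,500 ≈ 71,675.2 × g
Increase = 71,675.2 − 18,409 = 53,266.2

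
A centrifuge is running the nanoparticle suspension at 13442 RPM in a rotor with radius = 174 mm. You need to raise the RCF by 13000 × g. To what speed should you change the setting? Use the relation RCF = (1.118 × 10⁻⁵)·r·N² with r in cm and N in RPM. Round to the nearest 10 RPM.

≈ 15730 RPM

r = 174 mm = 17.4 cm
Current RCF = 1.118 × 10⁻⁵ × 17.4 × (13442)² = 1.118 × 10⁻⁵ × 17.4 × 180,687,364 ≈ 35,149.5 × g
Target RCF = 35,149.5 + 13,000 = 48,149.5 × g
N² = 48,149.5 / (19.4532 × 10⁻⁵) = 247,514,548
N ≈ √247,514,548 ≈ 15,732.6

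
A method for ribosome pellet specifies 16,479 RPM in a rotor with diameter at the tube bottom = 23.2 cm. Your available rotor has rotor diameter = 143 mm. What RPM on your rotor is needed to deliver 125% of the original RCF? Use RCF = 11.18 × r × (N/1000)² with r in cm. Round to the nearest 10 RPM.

23470 RPM

Original rotor: r = 23.2 / 2 = 11.6 cm
RCF_original = 11.18 × 11.6 × (16.479)² = 11.18 × 11.6 × 271.557441 ≈ 35,217.7 × g
Target RCF = 1.25 × 35,217.7 ≈ 44,022.1 × g
Your rotor: r = 143 mm / 2 = 71.5 mm = 7.15 cm
44,022.1 = 11.18 × 7.15 × (N/1000)²
(N/1000)² = 44,022.1 / 79.937 = 550.7099
N = 1000 × √550.7099 ≈ 23,467.2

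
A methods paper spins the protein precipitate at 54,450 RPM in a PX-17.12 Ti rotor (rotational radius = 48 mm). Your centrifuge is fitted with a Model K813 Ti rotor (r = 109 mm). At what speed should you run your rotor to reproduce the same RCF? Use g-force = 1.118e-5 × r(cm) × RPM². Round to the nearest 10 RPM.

36130 RPM

Original rotor: r = 48 mm = 4.8 cm
RCF_original = 1.118 × 10⁻⁵ × 4.8 × (54450)² = 1.118 × 10⁻⁵ × 4.8 × 2,964,802,500 ≈ 159,103.2 × g
Your rotor: r = 109 mm = 10.9 cm
159,103.2 = 1.118 × 10⁻⁵ × 10.9 × N²
N² = 159,103.2 / (12.1862 × 10⁻⁵) = 1,305,601,418
N ≈ √1,305,601,418 ≈ 36,133.1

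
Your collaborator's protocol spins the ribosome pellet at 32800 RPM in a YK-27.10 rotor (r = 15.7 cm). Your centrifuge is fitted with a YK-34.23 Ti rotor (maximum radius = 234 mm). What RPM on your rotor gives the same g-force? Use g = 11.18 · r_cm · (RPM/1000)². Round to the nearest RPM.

≈ 26867 RPM

RCF_original = 11.18 × 15.7 × (32.8)² = 11.18 × 15.7 × 1,075.84 ≈ 188,837.9 × g
Your rotor: r = 234 mm = 23.4 cm
188,837.9 = 11.18 × 23.4 × (N/1000)²
(N/1000)² = 188,837.9 / 261.612 = 721.8243
N = 1000 × √721.8243 ≈ 26,866.8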